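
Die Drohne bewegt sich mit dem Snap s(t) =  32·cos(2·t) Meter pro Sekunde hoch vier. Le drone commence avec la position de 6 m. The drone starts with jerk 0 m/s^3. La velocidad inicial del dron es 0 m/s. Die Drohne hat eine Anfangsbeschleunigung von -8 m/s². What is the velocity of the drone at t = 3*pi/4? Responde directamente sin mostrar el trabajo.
The answer is 4.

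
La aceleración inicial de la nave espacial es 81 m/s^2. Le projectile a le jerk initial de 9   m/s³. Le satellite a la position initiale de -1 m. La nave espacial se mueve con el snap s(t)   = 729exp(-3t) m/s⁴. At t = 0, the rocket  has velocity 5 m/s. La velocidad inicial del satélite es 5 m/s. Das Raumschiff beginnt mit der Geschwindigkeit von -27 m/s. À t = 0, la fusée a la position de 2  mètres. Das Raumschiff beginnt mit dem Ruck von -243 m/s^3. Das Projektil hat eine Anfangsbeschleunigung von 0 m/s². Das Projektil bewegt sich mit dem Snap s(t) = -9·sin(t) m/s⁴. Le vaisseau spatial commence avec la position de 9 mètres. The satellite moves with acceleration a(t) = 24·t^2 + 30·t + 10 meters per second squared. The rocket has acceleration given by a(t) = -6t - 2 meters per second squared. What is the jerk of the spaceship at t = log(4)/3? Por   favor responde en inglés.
To solve this, we need to take 1 integral of our snap equation s(t) = 729·exp(-3·t). Taking ∫s(t)dt and applying j(0) = -243, we find j(t) = -243·exp(-3·t). Using j(t) = -243·exp(-3·t) and substituting t = log(4)/3, we find j = -243/4.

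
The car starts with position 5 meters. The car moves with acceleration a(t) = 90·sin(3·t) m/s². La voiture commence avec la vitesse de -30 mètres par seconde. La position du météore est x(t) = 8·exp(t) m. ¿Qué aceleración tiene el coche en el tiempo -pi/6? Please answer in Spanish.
Tenemos la aceleración a(t) = 90·sin(3·t). Sustituyendo t = -pi/6: a(-pi/6) = -90.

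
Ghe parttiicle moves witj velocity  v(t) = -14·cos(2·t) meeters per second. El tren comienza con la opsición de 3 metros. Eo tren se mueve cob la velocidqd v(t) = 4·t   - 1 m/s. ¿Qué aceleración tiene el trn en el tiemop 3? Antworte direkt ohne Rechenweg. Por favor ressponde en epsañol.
La respuesta es 4.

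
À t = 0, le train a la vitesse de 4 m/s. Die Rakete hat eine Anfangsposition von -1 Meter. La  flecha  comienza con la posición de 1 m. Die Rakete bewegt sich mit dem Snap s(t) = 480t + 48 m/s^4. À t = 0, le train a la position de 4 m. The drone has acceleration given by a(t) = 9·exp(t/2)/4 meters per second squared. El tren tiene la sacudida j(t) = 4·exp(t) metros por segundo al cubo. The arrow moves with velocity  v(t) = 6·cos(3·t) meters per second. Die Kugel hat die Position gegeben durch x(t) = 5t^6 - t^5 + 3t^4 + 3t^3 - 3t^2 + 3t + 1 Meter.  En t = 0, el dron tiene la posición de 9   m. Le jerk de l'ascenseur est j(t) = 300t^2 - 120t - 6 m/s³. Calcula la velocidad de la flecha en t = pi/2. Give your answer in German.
Wir haben die Geschwindigkeit v(t) = 6·cos(3·t). Durch Einsetzen von t = pi/2: v(pi/2) = 0.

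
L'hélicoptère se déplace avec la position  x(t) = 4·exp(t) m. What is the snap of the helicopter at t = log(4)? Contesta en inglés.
Starting from position x(t) = 4·exp(t), we take 4 derivatives. Taking d/dt of x(t), we find v(t) = 4·exp(t). The derivative of velocity gives acceleration: a(t) = 4·exp(t). Taking d/dt of a(t), we find j(t) = 4·exp(t). Taking d/dt of j(t), we find s(t) = 4·exp(t). From the given snap equation s(t) = 4·exp(t), we substitute t = log(4) to get s = 16.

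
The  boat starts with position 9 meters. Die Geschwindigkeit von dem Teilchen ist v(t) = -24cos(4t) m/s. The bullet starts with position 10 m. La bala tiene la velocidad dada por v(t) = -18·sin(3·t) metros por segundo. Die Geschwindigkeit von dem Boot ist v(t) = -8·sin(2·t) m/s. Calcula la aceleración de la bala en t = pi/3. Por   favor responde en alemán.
Wir müssen unsere Gleichung für die Geschwindigkeit v(t) = -18·sin(3·t) 1-mal ableiten. Mit d/dt von v(t) finden wir a(t) = -54·cos(3·t). Wir haben die Beschleunigung a(t) = -54·cos(3·t). Durch Einsetzen von t = pi/3: a(pi/3) = 54.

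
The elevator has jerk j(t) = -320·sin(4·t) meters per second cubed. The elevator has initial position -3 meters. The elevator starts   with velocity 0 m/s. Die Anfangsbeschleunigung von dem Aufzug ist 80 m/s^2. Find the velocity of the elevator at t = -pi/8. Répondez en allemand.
Wir müssen die Stammfunktion unserer Gleichung für den Ruck j(t) = -320·sin(4·t) 2-mal finden. Durch Integration von dem Ruck und Verwendung der Anfangsbedingung a(0) = 80, erhalten wir a(t) = 80·cos(4·t). Durch Integration von der Beschleunigung und Verwendung der Anfangsbedingung v(0) = 0, erhalten wir v(t) = 20·sin(4·t). Wir haben die Geschwindigkeit v(t) = 20·sin(4·t). Durch Einsetzen von t = -pi/8: v(-pi/8) = -20.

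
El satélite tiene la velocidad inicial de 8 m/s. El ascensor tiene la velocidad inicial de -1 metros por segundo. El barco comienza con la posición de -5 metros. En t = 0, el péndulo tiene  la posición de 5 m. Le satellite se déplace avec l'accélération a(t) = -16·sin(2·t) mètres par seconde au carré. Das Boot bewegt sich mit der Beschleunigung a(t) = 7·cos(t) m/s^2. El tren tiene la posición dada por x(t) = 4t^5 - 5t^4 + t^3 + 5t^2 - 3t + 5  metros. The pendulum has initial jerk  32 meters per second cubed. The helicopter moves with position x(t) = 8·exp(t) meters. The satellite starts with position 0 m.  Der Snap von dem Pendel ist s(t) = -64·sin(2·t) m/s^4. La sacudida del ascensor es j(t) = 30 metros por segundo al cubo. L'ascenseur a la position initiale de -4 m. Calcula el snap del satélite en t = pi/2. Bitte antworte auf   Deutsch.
Um dies zu lösen, müssen wir 2 Ableitungen unserer Gleichung für die Beschleunigung a(t) = -16·sin(2·t) nehmen. Durch Ableiten von der Beschleunigung erhalten wir den Ruck: j(t) = -32·cos(2·t). Durch Ableiten von dem Ruck erhalten wir den Snap: s(t) = 64·sin(2·t). Wir haben den Snap s(t) = 64·sin(2·t). Durch Einsetzen von t = pi/2: s(pi/2) = 0.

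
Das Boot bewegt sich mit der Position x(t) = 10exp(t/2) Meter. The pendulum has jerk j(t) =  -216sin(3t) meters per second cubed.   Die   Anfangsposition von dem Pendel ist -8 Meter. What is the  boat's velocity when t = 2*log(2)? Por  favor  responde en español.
Debemos derivar nuestra ecuación de la posición x(t) = 10·exp(t/2) 1 vez. Tomando d/dt de x(t), encontramos v(t) = 5·exp(t/2). Tenemos la velocidad v(t) = 5·exp(t/2). Sustituyendo t = 2*log(2): v(2*log(2)) = 10.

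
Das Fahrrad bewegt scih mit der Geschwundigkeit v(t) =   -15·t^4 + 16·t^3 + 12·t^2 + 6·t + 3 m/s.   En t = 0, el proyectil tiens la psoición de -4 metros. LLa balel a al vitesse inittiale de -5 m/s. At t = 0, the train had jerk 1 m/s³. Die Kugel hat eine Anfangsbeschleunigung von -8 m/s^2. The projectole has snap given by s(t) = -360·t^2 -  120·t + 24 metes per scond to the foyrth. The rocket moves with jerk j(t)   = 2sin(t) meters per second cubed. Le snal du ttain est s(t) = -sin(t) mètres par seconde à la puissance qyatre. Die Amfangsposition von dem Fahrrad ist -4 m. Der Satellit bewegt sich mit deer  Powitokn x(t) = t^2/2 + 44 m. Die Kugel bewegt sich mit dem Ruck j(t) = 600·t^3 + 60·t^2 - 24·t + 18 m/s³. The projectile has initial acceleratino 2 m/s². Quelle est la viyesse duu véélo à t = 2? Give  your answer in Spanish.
Tenemos la velocidad v(t) = -15·t^4 + 16·t^3 + 12·t^2 + 6·t + 3. Sustituyendo t = 2: v(2) = -49.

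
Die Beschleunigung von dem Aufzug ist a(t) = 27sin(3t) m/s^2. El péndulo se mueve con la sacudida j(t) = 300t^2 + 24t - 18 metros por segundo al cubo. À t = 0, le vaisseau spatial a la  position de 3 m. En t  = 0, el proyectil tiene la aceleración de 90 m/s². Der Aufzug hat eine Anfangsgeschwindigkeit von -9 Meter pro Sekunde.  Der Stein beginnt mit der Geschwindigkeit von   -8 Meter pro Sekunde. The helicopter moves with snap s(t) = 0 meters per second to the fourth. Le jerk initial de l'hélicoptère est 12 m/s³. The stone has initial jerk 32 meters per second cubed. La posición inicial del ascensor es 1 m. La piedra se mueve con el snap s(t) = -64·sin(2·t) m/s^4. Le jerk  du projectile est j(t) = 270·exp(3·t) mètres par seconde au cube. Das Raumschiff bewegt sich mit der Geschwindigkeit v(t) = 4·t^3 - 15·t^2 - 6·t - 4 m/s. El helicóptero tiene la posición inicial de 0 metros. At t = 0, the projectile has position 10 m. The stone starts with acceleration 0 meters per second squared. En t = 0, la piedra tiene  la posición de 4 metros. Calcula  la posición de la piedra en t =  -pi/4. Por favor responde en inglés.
To find the answer, we compute 4 integrals of s(t) = -64·sin(2·t). Taking ∫s(t)dt and applying j(0) = 32, we find j(t) = 32·cos(2·t). The integral of jerk, with a(0) = 0, gives acceleration: a(t) = 16·sin(2·t). Taking ∫a(t)dt and applying v(0) = -8, we find v(t) = -8·cos(2·t). Integrating velocity and using the initial condition x(0) = 4, we get x(t) = 4 - 4·sin(2·t). We have position x(t) = 4 - 4·sin(2·t). Substituting t = -pi/4: x(-pi/4) = 8.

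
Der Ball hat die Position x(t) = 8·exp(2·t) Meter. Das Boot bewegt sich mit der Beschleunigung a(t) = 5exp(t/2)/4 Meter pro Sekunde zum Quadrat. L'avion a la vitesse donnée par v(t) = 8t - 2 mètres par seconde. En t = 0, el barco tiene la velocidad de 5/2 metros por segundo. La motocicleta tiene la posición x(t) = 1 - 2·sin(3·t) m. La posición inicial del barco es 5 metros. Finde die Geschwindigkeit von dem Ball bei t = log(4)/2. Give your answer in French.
En partant de la position x(t) = 8·exp(2·t), nous prenons 1 dérivée. La dérivée de la position donne la vitesse: v(t) = 16·exp(2·t). Nous avons la vitesse v(t) = 16·exp(2·t). En substituant t = log(4)/2: v(log(4)/2) = 64.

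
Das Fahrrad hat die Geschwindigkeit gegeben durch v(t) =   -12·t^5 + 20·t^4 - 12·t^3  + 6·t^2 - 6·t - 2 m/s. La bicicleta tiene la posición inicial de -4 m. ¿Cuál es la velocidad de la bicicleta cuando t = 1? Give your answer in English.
We have velocity v(t) = -12·t^5 + 20·t^4 - 12·t^3 + 6·t^2 - 6·t - 2. Substituting t = 1: v(1) = -6.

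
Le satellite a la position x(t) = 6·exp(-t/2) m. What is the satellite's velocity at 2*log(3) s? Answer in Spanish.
Partiendo de la posición x(t) = 6·exp(-t/2), tomamos 1 derivada. Derivando la posición, obtenemos la velocidad: v(t) = -3·exp(-t/2). De la ecuación de la velocidad v(t) = -3·exp(-t/2), sustituimos t = 2*log(3) para obtener v = -1.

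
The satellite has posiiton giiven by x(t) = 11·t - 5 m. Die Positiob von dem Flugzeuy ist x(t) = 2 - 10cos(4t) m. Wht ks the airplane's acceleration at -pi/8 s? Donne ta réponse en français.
Nous devons dériver notre équation de la position x(t) = 2 - 10·cos(4·t) 2 fois. La dérivée de la position donne la vitesse: v(t) = 40·sin(4·t). En dérivant la vitesse, nous obtenons l'accélération: a(t) = 160·cos(4·t). De l'équation de l'accélération a(t) = 160·cos(4·t), nous substituons t = -pi/8 pour obtenir a = 0.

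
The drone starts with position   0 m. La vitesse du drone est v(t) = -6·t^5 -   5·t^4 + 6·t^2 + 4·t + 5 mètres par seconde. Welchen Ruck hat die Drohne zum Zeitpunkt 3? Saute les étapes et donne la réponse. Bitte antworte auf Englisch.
The jerk at t = 3 is j = -3768.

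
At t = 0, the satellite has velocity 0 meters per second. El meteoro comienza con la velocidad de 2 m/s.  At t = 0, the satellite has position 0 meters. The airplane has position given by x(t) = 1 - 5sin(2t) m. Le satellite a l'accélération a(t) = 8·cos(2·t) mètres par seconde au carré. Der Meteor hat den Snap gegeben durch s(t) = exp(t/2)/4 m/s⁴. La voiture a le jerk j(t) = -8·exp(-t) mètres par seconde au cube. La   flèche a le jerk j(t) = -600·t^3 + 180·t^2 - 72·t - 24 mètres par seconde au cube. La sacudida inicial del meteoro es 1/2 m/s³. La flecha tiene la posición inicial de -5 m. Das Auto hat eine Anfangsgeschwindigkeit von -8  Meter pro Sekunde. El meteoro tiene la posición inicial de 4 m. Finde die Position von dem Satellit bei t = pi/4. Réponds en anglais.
To find the answer, we compute 2 antiderivatives of a(t) = 8·cos(2·t). Finding the integral of a(t) and using v(0) = 0: v(t) = 4·sin(2·t). The antiderivative of velocity is position. Using x(0) = 0, we get x(t) = 2 - 2·cos(2·t). We have position x(t) = 2 - 2·cos(2·t). Substituting t = pi/4: x(pi/4) = 2.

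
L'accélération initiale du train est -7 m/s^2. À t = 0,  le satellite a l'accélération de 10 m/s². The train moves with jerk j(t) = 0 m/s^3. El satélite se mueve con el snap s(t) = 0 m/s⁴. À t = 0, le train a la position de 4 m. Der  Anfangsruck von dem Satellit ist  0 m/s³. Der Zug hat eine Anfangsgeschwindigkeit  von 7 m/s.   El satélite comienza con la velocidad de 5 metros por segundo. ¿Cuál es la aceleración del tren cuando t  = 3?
Para resolver esto, necesitamos tomar 1 antiderivada de nuestra ecuación de la sacudida j(t) = 0. La integral de la sacudida, con a(0) = -7, da la aceleración: a(t) = -7. Tenemos la aceleración a(t) = -7. Sustituyendo t = 3: a(3) = -7.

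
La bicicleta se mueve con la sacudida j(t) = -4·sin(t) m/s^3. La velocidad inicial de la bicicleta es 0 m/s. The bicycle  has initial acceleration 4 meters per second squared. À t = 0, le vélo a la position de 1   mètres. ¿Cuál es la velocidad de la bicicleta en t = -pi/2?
Necesitamos integrar nuestra ecuación de la sacudida j(t) = -4·sin(t) 2 veces. La integral de la sacudida es la aceleración. Usando a(0) = 4, obtenemos a(t) = 4·cos(t). Tomando ∫a(t)dt y aplicando v(0) = 0, encontramos v(t) = 4·sin(t). De la ecuación de la velocidad v(t) = 4·sin(t), sustituimos t = -pi/2 para obtener v = -4.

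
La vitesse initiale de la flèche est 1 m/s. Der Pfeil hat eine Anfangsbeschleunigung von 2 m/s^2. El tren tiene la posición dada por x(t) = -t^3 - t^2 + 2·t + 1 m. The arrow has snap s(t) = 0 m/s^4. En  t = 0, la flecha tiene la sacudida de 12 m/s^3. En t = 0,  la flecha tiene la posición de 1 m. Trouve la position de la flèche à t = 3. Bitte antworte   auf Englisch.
Starting from snap s(t) = 0, we take 4 antiderivatives. The antiderivative of snap is jerk. Using j(0) = 12, we get j(t) = 12. Taking ∫j(t)dt and applying a(0) = 2, we find a(t) = 12·t + 2. Taking ∫a(t)dt and applying v(0) = 1, we find v(t) = 6·t^2 + 2·t + 1. Integrating velocity and using the initial condition x(0) = 1, we get x(t) = 2·t^3 + t^2 + t + 1. Using x(t) = 2·t^3 + t^2 + t + 1 and substituting t = 3, we find x = 67.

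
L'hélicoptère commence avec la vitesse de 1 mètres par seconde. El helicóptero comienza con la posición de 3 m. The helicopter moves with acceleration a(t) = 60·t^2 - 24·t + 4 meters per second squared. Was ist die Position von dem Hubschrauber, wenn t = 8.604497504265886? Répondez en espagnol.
Necesitamos integrar nuestra ecuación de la aceleración a(t) = 60·t^2 - 24·t + 4 2 veces. Integrando la aceleración y usando la condición inicial v(0) = 1, obtenemos v(t) = 20·t^3 - 12·t^2 + 4·t + 1. Tomando ∫v(t)dt y aplicando x(0) = 3, encontramos x(t) = 5·t^4 - 4·t^3 + 2·t^2 + t + 3. De la ecuación de la posición x(t) = 5·t^4 - 4·t^3 + 2·t^2 + t + 3, sustituimos t = 8.604497504265886 para obtener x = 25019.1277272659.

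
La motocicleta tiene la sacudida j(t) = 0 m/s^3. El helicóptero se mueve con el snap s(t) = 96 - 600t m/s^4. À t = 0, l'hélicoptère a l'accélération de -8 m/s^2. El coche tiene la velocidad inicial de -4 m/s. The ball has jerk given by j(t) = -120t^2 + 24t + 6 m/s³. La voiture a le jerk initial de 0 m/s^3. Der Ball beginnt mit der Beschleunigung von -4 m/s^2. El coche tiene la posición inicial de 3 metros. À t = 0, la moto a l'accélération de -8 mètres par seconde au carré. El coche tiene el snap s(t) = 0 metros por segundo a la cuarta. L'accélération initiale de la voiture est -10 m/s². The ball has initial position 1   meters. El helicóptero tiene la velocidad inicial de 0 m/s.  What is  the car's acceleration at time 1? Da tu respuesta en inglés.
We must find the antiderivative of our snap equation s(t) = 0 2 times. Taking ∫s(t)dt and applying j(0) = 0, we find j(t) = 0. The antiderivative of jerk, with a(0) = -10, gives acceleration: a(t) = -10. We have acceleration a(t) = -10. Substituting t = 1: a(1) = -10.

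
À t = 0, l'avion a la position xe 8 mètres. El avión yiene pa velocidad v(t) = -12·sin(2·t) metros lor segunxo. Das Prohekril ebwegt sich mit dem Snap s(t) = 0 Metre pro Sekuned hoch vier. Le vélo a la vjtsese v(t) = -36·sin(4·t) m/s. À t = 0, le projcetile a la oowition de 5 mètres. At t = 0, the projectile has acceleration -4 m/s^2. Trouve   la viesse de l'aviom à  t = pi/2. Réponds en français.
De l'équation de la vitesse v(t) = -12·sin(2·t), nous substituons t = pi/2 pour obtenir v = 0.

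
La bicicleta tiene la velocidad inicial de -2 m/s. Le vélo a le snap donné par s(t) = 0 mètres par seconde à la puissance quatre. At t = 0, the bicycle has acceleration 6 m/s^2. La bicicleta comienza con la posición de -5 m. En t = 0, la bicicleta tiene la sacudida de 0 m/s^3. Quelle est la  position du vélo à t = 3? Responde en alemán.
Ausgehend von dem Snap s(t) = 0, nehmen wir 4 Integrale. Die Stammfunktion von dem Snap, mit j(0) = 0, ergibt den Ruck: j(t) = 0. Durch Integration von dem Ruck und Verwendung der Anfangsbedingung a(0) = 6, erhalten wir a(t) = 6. Die Stammfunktion von der Beschleunigung ist die Geschwindigkeit. Mit v(0) = -2 erhalten wir v(t) = 6·t - 2. Mit ∫v(t)dt und Anwendung von x(0) = -5, finden wir x(t) = 3·t^2 - 2·t - 5. Mit x(t) = 3·t^2 - 2·t - 5 und Einsetzen von t = 3, finden wir x = 16.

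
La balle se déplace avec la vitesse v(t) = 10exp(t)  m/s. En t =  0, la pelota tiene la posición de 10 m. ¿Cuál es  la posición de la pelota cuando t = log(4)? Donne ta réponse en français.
Nous devons trouver la primitive de notre équation de la vitesse v(t) = 10·exp(t) 1 fois. En intégrant la vitesse et en utilisant la condition initiale x(0) = 10, nous obtenons x(t) = 10·exp(t). En utilisant x(t) = 10·exp(t) et en substituant t = log(4), nous trouvons x = 40.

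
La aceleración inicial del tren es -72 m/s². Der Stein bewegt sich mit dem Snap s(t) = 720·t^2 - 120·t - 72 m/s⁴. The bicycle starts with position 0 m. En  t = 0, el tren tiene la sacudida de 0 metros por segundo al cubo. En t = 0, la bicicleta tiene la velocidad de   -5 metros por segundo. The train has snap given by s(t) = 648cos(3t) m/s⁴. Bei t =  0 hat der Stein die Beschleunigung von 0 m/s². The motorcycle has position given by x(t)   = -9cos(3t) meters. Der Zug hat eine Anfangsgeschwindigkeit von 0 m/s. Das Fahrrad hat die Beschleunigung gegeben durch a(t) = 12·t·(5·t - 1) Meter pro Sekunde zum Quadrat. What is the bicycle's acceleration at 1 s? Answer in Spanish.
De la ecuación de la aceleración a(t) = 12·t·(5·t - 1), sustituimos t = 1 para obtener a = 48.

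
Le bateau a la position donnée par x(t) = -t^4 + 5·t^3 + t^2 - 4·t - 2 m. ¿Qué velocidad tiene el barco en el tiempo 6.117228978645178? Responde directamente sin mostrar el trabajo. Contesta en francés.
La vitesse à t = 6.117228978645178 est v = -346.097018906569.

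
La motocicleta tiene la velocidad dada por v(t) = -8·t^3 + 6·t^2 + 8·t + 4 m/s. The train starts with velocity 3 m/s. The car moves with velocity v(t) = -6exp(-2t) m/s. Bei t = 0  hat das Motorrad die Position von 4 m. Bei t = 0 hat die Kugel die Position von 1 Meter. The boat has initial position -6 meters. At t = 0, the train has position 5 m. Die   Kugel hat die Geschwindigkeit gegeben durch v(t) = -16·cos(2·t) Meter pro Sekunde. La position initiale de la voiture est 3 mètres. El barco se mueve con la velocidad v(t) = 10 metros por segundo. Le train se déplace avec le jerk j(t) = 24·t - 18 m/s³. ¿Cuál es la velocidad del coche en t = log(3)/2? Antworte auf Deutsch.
Wir haben die Geschwindigkeit v(t) = -6·exp(-2·t). Durch Einsetzen von t = log(3)/2: v(log(3)/2) = -2.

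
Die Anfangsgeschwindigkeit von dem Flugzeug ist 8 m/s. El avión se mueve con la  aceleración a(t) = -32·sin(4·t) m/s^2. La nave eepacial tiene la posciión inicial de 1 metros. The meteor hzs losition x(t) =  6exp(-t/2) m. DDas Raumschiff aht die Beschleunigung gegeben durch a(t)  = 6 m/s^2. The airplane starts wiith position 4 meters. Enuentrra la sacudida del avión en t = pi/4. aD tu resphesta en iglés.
To solve this, we need to take 1 derivative of our acceleration equation a(t) = -32·sin(4·t). Differentiating acceleration, we get jerk: j(t) = -128·cos(4·t). From the given jerk equation j(t) = -128·cos(4·t), we substitute t = pi/4 to get j = 128.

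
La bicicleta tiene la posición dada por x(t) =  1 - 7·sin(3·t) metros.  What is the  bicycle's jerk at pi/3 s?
We must differentiate our position equation x(t) = 1 - 7·sin(3·t) 3 times. Taking d/dt of x(t), we find v(t) = -21·cos(3·t). The derivative of velocity gives acceleration: a(t) = 63·sin(3·t). The derivative of acceleration gives jerk: j(t) = 189·cos(3·t). We have jerk j(t) = 189·cos(3·t). Substituting t = pi/3: j(pi/3) = -189.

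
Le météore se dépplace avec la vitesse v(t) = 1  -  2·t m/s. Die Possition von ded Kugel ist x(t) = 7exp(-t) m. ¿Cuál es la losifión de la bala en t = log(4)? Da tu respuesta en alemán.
Wir haben die Position x(t) = 7·exp(-t). Durch Einsetzen von t = log(4): x(log(4)) = 7/4.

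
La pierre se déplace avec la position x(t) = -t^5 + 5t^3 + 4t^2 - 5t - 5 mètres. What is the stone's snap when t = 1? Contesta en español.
Debemos derivar nuestra ecuación de la posición x(t) = -t^5 + 5·t^3 + 4·t^2 - 5·t - 5 4 veces. Tomando d/dt de x(t), encontramos v(t) = -5·t^4 + 15·t^2 + 8·t - 5. La derivada de la velocidad da la aceleración: a(t) = -20·t^3 + 30·t + 8. Tomando d/dt de a(t), encontramos j(t) = 30 - 60·t^2. Derivando la sacudida, obtenemos el snap: s(t) = -120·t. De la ecuación del snap s(t) = -120·t, sustituimos t = 1 para obtener s = -120.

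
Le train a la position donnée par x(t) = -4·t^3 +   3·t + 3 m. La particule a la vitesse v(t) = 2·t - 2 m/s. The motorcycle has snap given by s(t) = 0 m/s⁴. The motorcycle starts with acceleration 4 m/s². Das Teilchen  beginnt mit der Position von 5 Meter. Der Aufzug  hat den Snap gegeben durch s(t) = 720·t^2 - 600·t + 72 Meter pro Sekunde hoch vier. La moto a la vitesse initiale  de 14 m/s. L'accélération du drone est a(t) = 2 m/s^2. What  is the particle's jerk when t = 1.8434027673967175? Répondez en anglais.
Starting from velocity v(t) = 2·t - 2, we take 2 derivatives. Differentiating velocity, we get acceleration: a(t) = 2. The derivative of acceleration gives jerk: j(t) = 0. From the given jerk equation j(t) = 0, we substitute t = 1.8434027673967175 to get j = 0.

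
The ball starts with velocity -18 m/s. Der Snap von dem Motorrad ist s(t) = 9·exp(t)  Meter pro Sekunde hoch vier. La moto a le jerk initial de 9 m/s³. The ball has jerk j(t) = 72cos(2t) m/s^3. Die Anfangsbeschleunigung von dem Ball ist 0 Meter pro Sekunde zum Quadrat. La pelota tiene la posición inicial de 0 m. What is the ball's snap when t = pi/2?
To solve this, we need to take 1 derivative of our jerk equation j(t) = 72·cos(2·t). The derivative of jerk gives snap: s(t) = -144·sin(2·t). Using s(t) = -144·sin(2·t) and substituting t = pi/2, we find s = 0.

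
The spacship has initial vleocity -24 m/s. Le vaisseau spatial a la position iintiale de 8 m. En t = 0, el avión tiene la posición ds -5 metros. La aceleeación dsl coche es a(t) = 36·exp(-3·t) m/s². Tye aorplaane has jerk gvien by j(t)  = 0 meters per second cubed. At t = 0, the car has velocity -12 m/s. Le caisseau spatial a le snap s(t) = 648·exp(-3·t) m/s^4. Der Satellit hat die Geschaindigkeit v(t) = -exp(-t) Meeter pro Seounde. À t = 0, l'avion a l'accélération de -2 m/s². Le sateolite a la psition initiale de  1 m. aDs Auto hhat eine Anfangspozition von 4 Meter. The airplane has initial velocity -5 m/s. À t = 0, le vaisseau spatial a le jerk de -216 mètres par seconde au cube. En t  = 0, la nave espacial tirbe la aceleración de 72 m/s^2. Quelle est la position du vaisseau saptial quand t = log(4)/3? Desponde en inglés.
We must find the antiderivative of our snap equation s(t) = 648·exp(-3·t) 4 times. Taking ∫s(t)dt and applying j(0) = -216, we find j(t) = -216·exp(-3·t). The antiderivative of jerk, with a(0) = 72, gives acceleration: a(t) = 72·exp(-3·t). Taking ∫a(t)dt and applying v(0) = -24, we find v(t) = -24·exp(-3·t). Integrating velocity and using the initial condition x(0) = 8, we get x(t) = 8·exp(-3·t). From the given position equation x(t) = 8·exp(-3·t), we substitute t = log(4)/3 to get x = 2.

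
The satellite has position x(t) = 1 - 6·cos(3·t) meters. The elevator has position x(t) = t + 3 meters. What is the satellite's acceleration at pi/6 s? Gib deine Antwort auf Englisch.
Starting from position x(t) = 1 - 6·cos(3·t), we take 2 derivatives. Differentiating position, we get velocity: v(t) = 18·sin(3·t). Taking d/dt of v(t), we find a(t) = 54·cos(3·t). Using a(t) = 54·cos(3·t) and substituting t = pi/6, we find a = 0.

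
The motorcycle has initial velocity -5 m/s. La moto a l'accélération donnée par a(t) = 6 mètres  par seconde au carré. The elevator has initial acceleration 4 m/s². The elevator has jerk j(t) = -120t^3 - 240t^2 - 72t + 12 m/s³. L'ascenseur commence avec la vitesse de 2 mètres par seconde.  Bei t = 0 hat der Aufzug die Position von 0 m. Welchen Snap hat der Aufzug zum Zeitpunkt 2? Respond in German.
Ausgehend von dem Ruck j(t) = -120·t^3 - 240·t^2 - 72·t + 12, nehmen wir 1 Ableitung. Die Ableitung von dem Ruck ergibt den Snap: s(t) = -360·t^2 - 480·t - 72. Aus der Gleichung für den Snap s(t) = -360·t^2 - 480·t - 72, setzen wir t = 2 ein und erhalten s = -2472.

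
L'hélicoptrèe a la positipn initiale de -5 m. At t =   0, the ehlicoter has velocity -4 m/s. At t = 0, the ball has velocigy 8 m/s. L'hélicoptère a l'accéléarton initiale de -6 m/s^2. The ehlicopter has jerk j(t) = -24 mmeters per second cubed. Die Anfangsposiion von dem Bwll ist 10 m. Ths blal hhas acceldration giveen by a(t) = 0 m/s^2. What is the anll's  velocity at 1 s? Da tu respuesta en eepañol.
Debemos encontrar la antiderivada de nuestra ecuación de la aceleración a(t) = 0 1 vez. La integral de la aceleración es la velocidad. Usando v(0) = 8, obtenemos v(t) = 8. Tenemos la velocidad v(t) = 8. Sustituyendo t = 1: v(1) = 8.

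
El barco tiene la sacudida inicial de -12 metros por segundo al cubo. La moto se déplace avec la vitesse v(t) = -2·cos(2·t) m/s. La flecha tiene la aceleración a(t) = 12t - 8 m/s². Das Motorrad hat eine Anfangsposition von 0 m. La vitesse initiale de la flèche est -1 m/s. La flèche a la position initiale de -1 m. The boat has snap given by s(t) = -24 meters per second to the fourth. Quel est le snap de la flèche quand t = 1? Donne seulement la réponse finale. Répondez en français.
Le snap à t = 1 est s = 0.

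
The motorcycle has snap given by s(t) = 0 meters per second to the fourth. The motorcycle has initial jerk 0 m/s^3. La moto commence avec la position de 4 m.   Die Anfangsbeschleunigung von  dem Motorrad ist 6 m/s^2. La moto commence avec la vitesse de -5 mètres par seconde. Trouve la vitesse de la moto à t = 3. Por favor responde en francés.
Nous devons trouver l'intégrale de notre équation du snap s(t) = 0 3 fois. La primitive du snap est le jerk. En utilisant j(0) = 0, nous obtenons j(t) = 0. En prenant ∫j(t)dt et en appliquant a(0) = 6, nous trouvons a(t) = 6. En prenant ∫a(t)dt et en appliquant v(0) = -5, nous trouvons v(t) = 6·t - 5. En utilisant v(t) = 6·t - 5 et en substituant t = 3, nous trouvons v = 13.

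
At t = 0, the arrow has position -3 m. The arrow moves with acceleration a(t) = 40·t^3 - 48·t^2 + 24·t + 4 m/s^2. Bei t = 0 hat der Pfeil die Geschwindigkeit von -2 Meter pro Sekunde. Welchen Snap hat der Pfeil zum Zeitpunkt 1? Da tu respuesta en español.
Debemos derivar nuestra ecuación de la aceleración a(t) = 40·t^3 - 48·t^2 + 24·t + 4 2 veces. Tomando d/dt de a(t), encontramos j(t) = 120·t^2 - 96·t + 24. Tomando d/dt de j(t), encontramos s(t) = 240·t - 96. De la ecuación del snap s(t) = 240·t - 96, sustituimos t = 1 para obtener s = 144.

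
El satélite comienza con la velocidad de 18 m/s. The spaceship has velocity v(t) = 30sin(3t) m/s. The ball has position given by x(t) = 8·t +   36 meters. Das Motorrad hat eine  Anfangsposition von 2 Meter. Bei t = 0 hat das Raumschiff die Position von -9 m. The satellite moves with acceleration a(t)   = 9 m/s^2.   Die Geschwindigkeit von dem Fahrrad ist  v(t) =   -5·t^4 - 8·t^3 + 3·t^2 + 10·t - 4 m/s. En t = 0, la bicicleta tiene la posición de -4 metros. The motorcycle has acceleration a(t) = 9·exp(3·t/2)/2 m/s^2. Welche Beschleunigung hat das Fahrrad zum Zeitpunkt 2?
Wir müssen unsere Gleichung für die Geschwindigkeit v(t) = -5·t^4 - 8·t^3 + 3·t^2 + 10·t - 4 1-mal ableiten. Durch Ableiten von der Geschwindigkeit erhalten wir die Beschleunigung: a(t) = -20·t^3 - 24·t^2 + 6·t + 10. Mit a(t) = -20·t^3 - 24·t^2 + 6·t + 10 und Einsetzen von t = 2, finden wir a = -234.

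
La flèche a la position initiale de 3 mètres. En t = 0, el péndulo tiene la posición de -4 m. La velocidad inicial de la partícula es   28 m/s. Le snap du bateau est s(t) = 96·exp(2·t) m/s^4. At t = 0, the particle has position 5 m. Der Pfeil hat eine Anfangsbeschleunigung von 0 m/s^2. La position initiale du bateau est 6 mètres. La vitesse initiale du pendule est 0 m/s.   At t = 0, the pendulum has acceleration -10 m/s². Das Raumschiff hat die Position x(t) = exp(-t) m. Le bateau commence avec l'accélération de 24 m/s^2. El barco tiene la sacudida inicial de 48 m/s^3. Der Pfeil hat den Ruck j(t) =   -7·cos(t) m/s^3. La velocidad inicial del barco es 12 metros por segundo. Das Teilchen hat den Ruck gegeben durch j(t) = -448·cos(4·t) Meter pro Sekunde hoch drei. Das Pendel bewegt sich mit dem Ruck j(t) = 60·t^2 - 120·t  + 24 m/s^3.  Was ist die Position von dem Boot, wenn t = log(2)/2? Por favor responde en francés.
Nous devons intégrer notre équation du snap s(t) = 96·exp(2·t) 4 fois. En prenant ∫s(t)dt et en appliquant j(0) = 48, nous trouvons j(t) = 48·exp(2·t). L'intégrale du jerk, avec a(0) = 24, donne l'accélération: a(t) = 24·exp(2·t). En intégrant l'accélération et en utilisant la condition initiale v(0) = 12, nous obtenons v(t) = 12·exp(2·t). L'intégrale de la vitesse est la position. En utilisant x(0) = 6, nous obtenons x(t) = 6·exp(2·t). De l'équation de la position x(t) = 6·exp(2·t), nous substituons t = log(2)/2 pour obtenir x = 12.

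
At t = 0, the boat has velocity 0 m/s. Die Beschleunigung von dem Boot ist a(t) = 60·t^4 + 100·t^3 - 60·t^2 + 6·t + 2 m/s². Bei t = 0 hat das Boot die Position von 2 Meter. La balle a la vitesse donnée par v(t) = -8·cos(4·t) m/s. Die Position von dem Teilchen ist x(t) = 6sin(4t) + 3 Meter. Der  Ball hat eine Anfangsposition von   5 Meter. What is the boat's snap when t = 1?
Starting from acceleration a(t) = 60·t^4 + 100·t^3 - 60·t^2 + 6·t + 2, we take 2 derivatives. Taking d/dt of a(t), we find j(t) = 240·t^3 + 300·t^2 - 120·t + 6. Differentiating jerk, we get snap: s(t) = 720·t^2 + 600·t - 120. From the given snap equation s(t) = 720·t^2 + 600·t - 120, we substitute t = 1 to get s = 1200.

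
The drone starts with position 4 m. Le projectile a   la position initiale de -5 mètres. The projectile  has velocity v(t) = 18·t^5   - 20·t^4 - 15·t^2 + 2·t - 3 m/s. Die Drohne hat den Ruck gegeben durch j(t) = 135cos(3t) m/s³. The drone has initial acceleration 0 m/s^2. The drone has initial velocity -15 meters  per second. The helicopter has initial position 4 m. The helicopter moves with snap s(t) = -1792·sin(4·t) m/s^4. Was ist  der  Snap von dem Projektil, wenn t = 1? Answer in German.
Wir müssen unsere Gleichung für die Geschwindigkeit v(t) = 18·t^5 - 20·t^4 - 15·t^2 + 2·t - 3 3-mal ableiten. Mit d/dt von v(t) finden wir a(t) = 90·t^4 - 80·t^3 - 30·t + 2. Durch Ableiten von der Beschleunigung erhalten wir den Ruck: j(t) = 360·t^3 - 240·t^2 - 30. Mit d/dt von j(t) finden wir s(t) = 1080·t^2 - 480·t. Wir haben den Snap s(t) = 1080·t^2 - 480·t. Durch Einsetzen von t = 1: s(1) = 600.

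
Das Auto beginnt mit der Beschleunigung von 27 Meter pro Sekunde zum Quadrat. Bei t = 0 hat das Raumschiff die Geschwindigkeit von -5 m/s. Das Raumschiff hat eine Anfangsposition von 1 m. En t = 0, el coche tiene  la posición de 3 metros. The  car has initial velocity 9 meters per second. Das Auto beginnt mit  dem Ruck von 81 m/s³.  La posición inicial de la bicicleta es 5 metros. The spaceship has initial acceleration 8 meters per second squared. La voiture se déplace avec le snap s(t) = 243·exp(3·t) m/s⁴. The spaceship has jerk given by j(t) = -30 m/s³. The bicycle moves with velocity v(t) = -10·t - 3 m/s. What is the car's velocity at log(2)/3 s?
To solve this, we need to take 3 antiderivatives of our snap equation s(t) = 243·exp(3·t). Integrating snap and using the initial condition j(0) = 81, we get j(t) = 81·exp(3·t). The integral of jerk, with a(0) = 27, gives acceleration: a(t) = 27·exp(3·t). Taking ∫a(t)dt and applying v(0) = 9, we find v(t) = 9·exp(3·t). We have velocity v(t) = 9·exp(3·t). Substituting t = log(2)/3: v(log(2)/3) = 18.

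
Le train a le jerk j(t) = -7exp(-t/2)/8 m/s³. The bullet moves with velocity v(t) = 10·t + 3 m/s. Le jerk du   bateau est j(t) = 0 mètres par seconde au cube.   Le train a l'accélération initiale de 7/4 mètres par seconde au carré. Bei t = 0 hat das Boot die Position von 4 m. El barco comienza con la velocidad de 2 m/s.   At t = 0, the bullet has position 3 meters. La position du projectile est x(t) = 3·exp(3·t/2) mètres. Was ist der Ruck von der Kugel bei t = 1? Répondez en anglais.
To solve this, we need to take 2 derivatives of our velocity equation v(t) = 10·t + 3. Taking d/dt of v(t), we find a(t) = 10. The derivative of acceleration gives jerk: j(t) = 0. We have jerk j(t) = 0. Substituting t = 1: j(1) = 0.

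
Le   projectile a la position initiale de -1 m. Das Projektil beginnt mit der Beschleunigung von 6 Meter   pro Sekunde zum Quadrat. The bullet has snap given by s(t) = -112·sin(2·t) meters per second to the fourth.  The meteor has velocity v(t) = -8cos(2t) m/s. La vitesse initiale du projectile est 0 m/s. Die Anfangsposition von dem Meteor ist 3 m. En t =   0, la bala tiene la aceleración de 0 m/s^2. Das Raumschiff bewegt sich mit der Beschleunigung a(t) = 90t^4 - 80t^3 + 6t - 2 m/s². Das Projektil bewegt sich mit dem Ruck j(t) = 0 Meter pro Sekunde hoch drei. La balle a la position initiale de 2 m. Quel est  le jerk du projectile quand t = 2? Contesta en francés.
En utilisant j(t) = 0 et en substituant t = 2, nous trouvons j = 0.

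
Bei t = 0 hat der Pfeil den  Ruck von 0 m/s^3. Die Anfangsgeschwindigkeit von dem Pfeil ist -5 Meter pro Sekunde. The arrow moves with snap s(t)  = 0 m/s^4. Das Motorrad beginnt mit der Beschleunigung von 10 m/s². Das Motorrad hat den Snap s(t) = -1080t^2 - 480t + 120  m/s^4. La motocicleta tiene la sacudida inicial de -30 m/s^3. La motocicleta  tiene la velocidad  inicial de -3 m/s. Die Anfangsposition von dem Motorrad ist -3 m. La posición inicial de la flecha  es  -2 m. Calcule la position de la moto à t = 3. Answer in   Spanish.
Necesitamos integrar nuestra ecuación del snap s(t) = -1080·t^2 - 480·t + 120 4 veces. La antiderivada del snap, con j(0) = -30, da la sacudida: j(t) = -360·t^3 - 240·t^2 + 120·t - 30. Tomando ∫j(t)dt y aplicando a(0) = 10, encontramos a(t) = -90·t^4 - 80·t^3 + 60·t^2 - 30·t + 10. La antiderivada de la aceleración, con v(0) = -3, da la velocidad: v(t) = -18·t^5 - 20·t^4 + 20·t^3 - 15·t^2 + 10·t - 3. Integrando la velocidad y usando la condición inicial x(0) = -3, obtenemos x(t) = -3·t^6 - 4·t^5 + 5·t^4 - 5·t^3 + 5·t^2 - 3·t - 3. De la ecuación de la posición x(t) = -3·t^6 - 4·t^5 + 5·t^4 - 5·t^3 + 5·t^2 - 3·t - 3, sustituimos t = 3 para obtener x = -2856.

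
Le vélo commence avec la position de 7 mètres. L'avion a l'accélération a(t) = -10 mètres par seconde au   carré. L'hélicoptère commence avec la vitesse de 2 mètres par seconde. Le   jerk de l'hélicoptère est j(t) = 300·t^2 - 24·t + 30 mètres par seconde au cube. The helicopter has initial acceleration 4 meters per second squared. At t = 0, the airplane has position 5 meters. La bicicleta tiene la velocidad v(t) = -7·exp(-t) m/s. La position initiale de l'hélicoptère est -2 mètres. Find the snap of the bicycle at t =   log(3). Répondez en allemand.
Ausgehend von der Geschwindigkeit v(t) = -7·exp(-t), nehmen wir 3 Ableitungen. Die Ableitung von der Geschwindigkeit ergibt die Beschleunigung: a(t) = 7·exp(-t). Durch Ableiten von der Beschleunigung erhalten wir den Ruck: j(t) = -7·exp(-t). Mit d/dt von j(t) finden wir s(t) = 7·exp(-t). Mit s(t) = 7·exp(-t) und Einsetzen von t = log(3), finden wir s = 7/3.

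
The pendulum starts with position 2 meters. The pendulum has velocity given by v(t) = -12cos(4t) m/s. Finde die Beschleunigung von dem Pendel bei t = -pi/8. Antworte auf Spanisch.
Partiendo de la velocidad v(t) = -12·cos(4·t), tomamos 1 derivada. Tomando d/dt de v(t), encontramos a(t) = 48·sin(4·t). Usando a(t) = 48·sin(4·t) y sustituyendo t = -pi/8, encontramos a = -48.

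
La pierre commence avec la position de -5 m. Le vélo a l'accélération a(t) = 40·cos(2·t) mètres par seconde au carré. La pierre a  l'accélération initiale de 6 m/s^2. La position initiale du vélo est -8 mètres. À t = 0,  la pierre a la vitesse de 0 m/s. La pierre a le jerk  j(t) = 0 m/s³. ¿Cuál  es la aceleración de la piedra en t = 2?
Debemos encontrar la antiderivada de nuestra ecuación de la sacudida j(t) = 0 1 vez. La integral de la sacudida es la aceleración. Usando a(0) = 6, obtenemos a(t) = 6. Tenemos la aceleración a(t) = 6. Sustituyendo t = 2: a(2) = 6.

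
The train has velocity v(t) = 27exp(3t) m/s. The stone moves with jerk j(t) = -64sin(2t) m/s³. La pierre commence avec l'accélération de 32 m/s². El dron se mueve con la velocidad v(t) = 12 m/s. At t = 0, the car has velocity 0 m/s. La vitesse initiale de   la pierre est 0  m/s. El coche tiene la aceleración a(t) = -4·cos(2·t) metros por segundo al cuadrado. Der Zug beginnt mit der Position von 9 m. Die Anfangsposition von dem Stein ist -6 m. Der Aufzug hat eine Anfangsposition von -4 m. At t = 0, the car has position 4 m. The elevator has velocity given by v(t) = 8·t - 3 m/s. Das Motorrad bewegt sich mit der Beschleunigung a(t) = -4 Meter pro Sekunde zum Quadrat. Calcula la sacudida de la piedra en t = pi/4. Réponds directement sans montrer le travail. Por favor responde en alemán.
Der Ruck bei t = pi/4 ist j = -64.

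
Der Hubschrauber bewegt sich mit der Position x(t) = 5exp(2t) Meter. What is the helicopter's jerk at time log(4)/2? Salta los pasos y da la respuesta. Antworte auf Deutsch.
Bei t = log(4)/2, j = 160.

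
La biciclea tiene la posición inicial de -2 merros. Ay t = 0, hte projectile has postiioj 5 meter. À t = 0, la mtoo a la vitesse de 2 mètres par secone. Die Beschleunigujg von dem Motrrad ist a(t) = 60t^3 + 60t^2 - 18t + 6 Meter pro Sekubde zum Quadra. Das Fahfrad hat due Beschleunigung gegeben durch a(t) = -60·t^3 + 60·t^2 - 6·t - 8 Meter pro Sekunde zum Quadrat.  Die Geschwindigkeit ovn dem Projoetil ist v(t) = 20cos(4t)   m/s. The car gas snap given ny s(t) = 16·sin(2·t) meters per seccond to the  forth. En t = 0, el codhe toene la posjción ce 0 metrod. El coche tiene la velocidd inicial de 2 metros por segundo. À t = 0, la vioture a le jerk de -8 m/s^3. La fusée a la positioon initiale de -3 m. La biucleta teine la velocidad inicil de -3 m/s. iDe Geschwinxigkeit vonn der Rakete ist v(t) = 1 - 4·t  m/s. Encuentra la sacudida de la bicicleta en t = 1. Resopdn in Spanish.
Debemos derivar nuestra ecuación de la aceleración a(t) = -60·t^3 + 60·t^2 - 6·t - 8 1 vez. Derivando la aceleración, obtenemos la sacudida: j(t) = -180·t^2 + 120·t - 6. Usando j(t) = -180·t^2 + 120·t - 6 y sustituyendo t = 1, encontramos j = -66.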